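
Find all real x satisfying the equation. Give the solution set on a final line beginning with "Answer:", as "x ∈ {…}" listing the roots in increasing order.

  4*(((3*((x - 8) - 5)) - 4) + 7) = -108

Step 1. [4*(((3*((x - 8) - 5)) - 4) + 7) = -108] leading coefficient 4: divide by 4, so div: ((3*((x - 8) - 5)) - 4) + 7 = -27.
Step 2. [((3*((x - 8) - 5)) - 4) + 7 = -27] peel the +7: subtract 7 from each side, so sub: (3*((x - 8) - 5)) - 4 = -34.
Step 3. [(3*((x - 8) - 5)) - 4 = -34] 4 comes off first (add 4) ⇒ sub: 3*((x - 8) - 5) = -30.
Step 4. [3*((x - 8) - 5) = -30] divide by the outer 3, so div: (x - 8) - 5 = -10.
Step 5. [(x - 8) - 5 = -10] -5 is outermost — add 5 both sides, so sub: x - 8 = -5.
Step 6. [x - 8 = -5] 8 comes off first (add 8) ⇒ sub: x = 3.

Answer: x ∈ {3}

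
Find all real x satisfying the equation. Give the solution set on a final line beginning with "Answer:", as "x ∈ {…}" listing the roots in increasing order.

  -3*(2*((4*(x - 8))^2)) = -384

Step 1. [-3*(2*((4*(x - 8))^2)) = -384] LHS = -3·(…); ÷-3 both sides ⇒ div: 2*((4*(x - 8))^2) = 128.
Step 2. [2*((4*(x - 8))^2) = 128] divide by the outer 2 ⇒ div: (4*(x - 8))^2 = 64.
Step 3. [(4*(x - 8))^2 = 64] 64 ≥ 0, LHS is (·)² — take ±√. So sqrt: 4*(x - 8) = 8 or -8.
Step 4. [4*(x - 8) = 8 or -8] 4 out front; divide by 4 ⇒ div: x - 8 = 2 or -2.
Step 5. [x - 8 = 2 or -2] peel the -8: add 8 from each side ⇒ sub: x = 10 or 6.

Answer: x ∈ {6, 10}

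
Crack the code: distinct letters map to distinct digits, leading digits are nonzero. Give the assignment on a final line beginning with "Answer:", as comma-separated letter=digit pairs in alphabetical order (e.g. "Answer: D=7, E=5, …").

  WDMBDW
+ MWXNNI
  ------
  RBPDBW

Step 1. [col 1: W + I ≡ W (mod 10)] column 1 reads W+I+carry(0)=W with nothing yet; with all letters distinct, none taken yet, the only value for I is 0. So I=0.
Step 2. [col 1: W + I ≡ W (mod 10)] W=4 is one option consistent with column 1 (W + I ≡ W (mod 10), carry-in 0) — take it ⇒ W=4.
Step 3. [col 2: D + N ≡ B (mod 10)] no forcing yet in column 2 (carry-in 0); N=5 is free and consistent — try it ⇒ N=5.
Step 4. [col 2: D + N ≡ B (mod 10)] no forcing yet in column 2 (carry-in 0); D=1 is free and consistent — try it, so D=1.
Step 5. [col 2: D + N ≡ B (mod 10)] from column 2 (D=1, N=5, carry-in 0, digits 0,1,4,5 already taken and all letters distinct): B must equal 6, so B=6.
Step 6. [col 4: M + X ≡ P (mod 10)] column 4: given nothing yet, carry-in 1, and digits 0,1,4,5,6 already taken and all letters distinct, M+X≡P (mod 10) forces P=2, so P=2.
Step 7. [col 4: M + X ≡ P (mod 10)] X=8 is one option consistent with column 4 (M + X ≡ P (mod 10), carry-in 1) — take it, so X=8.
Step 8. [col 4: M + X ≡ P (mod 10)] column 4 reads M+X+carry(1)=P with X=8, P=2; with digits 0,1,2,4,5,6,8 already taken and all letters distinct, the only value for M is 3. So M=3.
Step 9. [col 6: W + M ≡ R (mod 10)] from column 6 (W=4, M=3, carry-in 0, digits 0,1,2,3,4,5,6,8 already taken and all letters distinct): R must equal 7. So R=7.

Answer: B=6, D=1, I=0, M=3, N=5, P=2, R=7, W=4, X=8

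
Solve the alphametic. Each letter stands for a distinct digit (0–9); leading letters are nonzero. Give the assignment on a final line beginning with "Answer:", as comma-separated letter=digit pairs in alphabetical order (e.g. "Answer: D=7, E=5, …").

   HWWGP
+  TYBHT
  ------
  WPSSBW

Step 1. [col 1: P + T ≡ W (mod 10)] several values work for W in column 1 (P + T ≡ W (mod 10), carry-in 0); try W=1, so W=1.
Step 2. [col 1: P + T ≡ W (mod 10)] T=7 is one option consistent with column 1 (P + T ≡ W (mod 10), carry-in 0) — take it. So T=7.
Step 3. [col 1: P + T ≡ W (mod 10)] column 1 reads P+T+carry(0)=W with T=7, W=1; with digits 1,7 already taken and all letters distinct, the only value for P is 4 ⇒ P=4.
Step 4. [col 2: G + H ≡ B (mod 10)] no forcing yet in column 2 (carry-in 1); H=6 is free and consistent — try it ⇒ H=6.
Step 5. [col 2: G + H ≡ B (mod 10)] several values work for B in column 2 (G + H ≡ B (mod 10), carry-in 1); try B=9. So B=9.
Step 6. [col 2: G + H ≡ B (mod 10)] column 2: given H=6, B=9, carry-in 1, and digits 1,4,6,7,9 already taken and all letters distinct, G+H≡B (mod 10) forces G=2, so G=2.
Step 7. [col 3: W + B ≡ S (mod 10)] in column 3 we have W+B≡S with carry-in 0; given W=1, B=9 and digits 1,2,4,6,7,9 already taken and all letters distinct, that pins S to 0. So S=0.
Step 8. [col 4: W + Y ≡ S (mod 10)] column 4 reads W+Y+carry(1)=S with W=1, S=0; with digits 0,1,2,4,6,7,9 already taken and all letters distinct, the only value for Y is 8 ⇒ Y=8.

Answer: B=9, G=2, H=6, P=4, S=0, T=7, W=1, Y=8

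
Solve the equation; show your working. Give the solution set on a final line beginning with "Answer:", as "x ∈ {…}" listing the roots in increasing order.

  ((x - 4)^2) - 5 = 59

Step 1. [((x - 4)^2) - 5 = 59] -5 is outermost — add 5 both sides ⇒ sub: (x - 4)^2 = 64.
Step 2. [(x - 4)^2 = 64] LHS squared, RHS 64 ≥ 0: apply √ (±). So sqrt: x - 4 = 8 or -8.
Step 3. [x - 4 = 8 or -8] the outer -4 inverts by adding 4. So sub: x = 12 or -4.

Answer: x ∈ {-4, 12}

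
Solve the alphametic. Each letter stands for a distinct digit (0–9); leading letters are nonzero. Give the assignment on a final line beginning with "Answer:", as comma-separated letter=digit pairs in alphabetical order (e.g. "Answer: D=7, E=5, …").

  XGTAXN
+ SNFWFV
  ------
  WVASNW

Step 1. [col 1: N + V ≡ W (mod 10)] no forcing yet in column 1 (carry-in 0); W=4 is free and consistent — try it ⇒ W=4.
Step 2. [col 1: N + V ≡ W (mod 10)] V=5 is one option consistent with column 1 (N + V ≡ W (mod 10), carry-in 0) — take it. So V=5.
Step 3. [col 1: N + V ≡ W (mod 10)] column 1 reads N+V+carry(0)=W with V=5, W=4; with digits 4,5 already taken and all letters distinct, the only value for N is 9. So N=9.
Step 4. [col 2: X + F ≡ N (mod 10)] column 2 (X + F ≡ N (mod 10), carry-in 1) doesn't pin X yet; pick X=1 and continue, so X=1.
Step 5. [col 2: X + F ≡ N (mod 10)] in column 2 we have X+F≡N with carry-in 1; given X=1, N=9 and digits 1,4,5,9 already taken and all letters distinct, that pins F to 7 ⇒ F=7.
Step 6. [col 3: A + W ≡ S (mod 10)] column 3 (A + W ≡ S (mod 10), carry-in 0) doesn't pin S yet; pick S=2 and continue ⇒ S=2.
Step 7. [col 3: A + W ≡ S (mod 10)] from column 3 (W=4, S=2, carry-in 0, digits 1,2,4,5,7,9 already taken and all letters distinct): A must equal 8. So A=8.
Step 8. [col 4: T + F ≡ A (mod 10)] column 4 reads T+F+carry(1)=A with F=7, A=8; with digits 1,2,4,5,7,8,9 already taken and all letters distinct, the only value for T is 0, so T=0.
Step 9. [col 5: G + N ≡ V (mod 10)] in column 5 we have G+N≡V with carry-in 0; given N=9, V=5 and digits 0,1,2,4,5,7,8,9 already taken and all letters distinct, that pins G to 6. So G=6.

Answer: A=8, F=7, G=6, N=9, S=2, T=0, V=5, W=4, X=1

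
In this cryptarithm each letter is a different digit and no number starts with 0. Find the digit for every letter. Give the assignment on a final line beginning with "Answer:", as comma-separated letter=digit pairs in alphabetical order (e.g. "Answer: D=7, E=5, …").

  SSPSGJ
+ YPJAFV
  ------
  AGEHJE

Step 1. [col 1: J + V ≡ E (mod 10)] no forcing yet in column 1 (carry-in 0); V=8 is free and consistent — try it. So V=8.
Step 2. [col 1: J + V ≡ E (mod 10)] several values work for E in column 1 (J + V ≡ E (mod 10), carry-in 0); try E=3, so E=3.
Step 3. [col 1: J + V ≡ E (mod 10)] column 1 reads J+V+carry(0)=E with V=8, E=3; with digits 3,8 already taken and all letters distinct, the only value for J is 5. So J=5.
Step 4. [col 2: G + F ≡ J (mod 10)] column 2 (G + F ≡ J (mod 10), carry-in 1) doesn't pin F yet; pick F=4 and continue, so F=4.
Step 5. [col 2: G + F ≡ J (mod 10)] column 2 reads G+F+carry(1)=J with F=4, J=5; with digits 3,4,5,8 already taken and all letters distinct, the only value for G is 0 ⇒ G=0.
Step 6. [col 3: S + A ≡ H (mod 10)] A=9 is one option consistent with column 3 (S + A ≡ H (mod 10), carry-in 0) — take it. So A=9.
Step 7. [col 3: S + A ≡ H (mod 10)] several values work for H in column 3 (S + A ≡ H (mod 10), carry-in 0); try H=1. So H=1.
Step 8. [col 3: S + A ≡ H (mod 10)] from column 3 (A=9, H=1, carry-in 0, digits 0,1,3,4,5,8,9 already taken and all letters distinct): S must equal 2, so S=2.
Step 9. [col 4: P + J ≡ E (mod 10)] column 4 reads P+J+carry(1)=E with J=5, E=3; with digits 0,1,2,3,4,5,8,9 already taken and all letters distinct, the only value for P is 7 ⇒ P=7.
Step 10. [col 6: S + Y ≡ A (mod 10)] column 6 reads S+Y+carry(1)=A with S=2, A=9; with digits 0,1,2,3,4,5,7,8,9 already taken and all letters distinct, the only value for Y is 6, so Y=6.

Answer: A=9, E=3, F=4, G=0, H=1, J=5, P=7, S=2, V=8, Y=6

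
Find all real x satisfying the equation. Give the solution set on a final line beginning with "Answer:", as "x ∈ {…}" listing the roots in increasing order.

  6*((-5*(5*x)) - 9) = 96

Step 1. [6*((-5*(5*x)) - 9) = 96] LHS = 6·(…); ÷6 both sides ⇒ div: (-5*(5*x)) - 9 = 16.
Step 2. [(-5*(5*x)) - 9 = 16] add 9: x sits inside (… - 9). So sub: -5*(5*x) = 25.
Step 3. [-5*(5*x) = 25] -5·(inner) — divide through by -5 ⇒ div: 5*x = -5.
Step 4. [5*x = -5] 5 out front; divide by 5. So div: x = -1.

Answer: x ∈ {-1}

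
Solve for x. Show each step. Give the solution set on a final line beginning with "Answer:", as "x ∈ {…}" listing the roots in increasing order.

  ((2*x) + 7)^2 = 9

Step 1. [((2*x) + 7)^2 = 9] √ both sides: 9 ≥ 0 gives two branches. So sqrt: (2*x) + 7 = 3 or -3.
Step 2. [(2*x) + 7 = 3 or -3] +7 is outermost — subtract 7 both sides. So sub: 2*x = -4 or -10.
Step 3. [2*x = -4 or -10] 2 out front; divide by 2. So div: x = -2 or -5.

Answer: x ∈ {-5, -2}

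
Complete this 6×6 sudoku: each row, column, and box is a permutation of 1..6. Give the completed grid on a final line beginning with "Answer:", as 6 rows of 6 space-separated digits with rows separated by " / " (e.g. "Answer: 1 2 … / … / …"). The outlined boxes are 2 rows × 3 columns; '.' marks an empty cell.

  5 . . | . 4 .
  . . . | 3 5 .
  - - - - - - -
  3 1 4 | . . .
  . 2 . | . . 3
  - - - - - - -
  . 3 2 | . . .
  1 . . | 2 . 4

Step 1. [r1c2∈{6}] r1c2 is down to just 6 ⇒ r1c2=6.
Step 2. [r1c4∈{1}] r1c4 is down to just 1. So r1c4=1.
Step 3. [r4c1∈{6}] r4c1 has the single candidate 6, so r4c1=6.
Step 4. [r5c6∈{1,5,6}] col 6 places 1 nowhere but r5c6 ⇒ r5c6=1.
Step 5. [r3c6∈{2,5,6}] in col 6, 5 fits only at r3c6 ⇒ r3c6=5.
Step 6. [r5c5∈{6}] r5c5 has the single candidate 6 ⇒ r5c5=6.
Step 7. [r2c1∈{2,4}] col 1 places 2 nowhere but r2c1, so r2c1=2.
Step 8. [r4c3∈{5}] only 5 remains possible at r4c3. So r4c3=5.
Step 9. [r3c5∈{2}] r3c5 has the single candidate 2, so r3c5=2.
Step 10. [r6c5∈{3}] nothing but 3 survives at r6c5. So r6c5=3.
Step 11. [r4c5∈{1}] nothing but 1 survives at r4c5, so r4c5=1.
Step 12. [r2c3∈{1}] nothing but 1 survives at r2c3. So r2c3=1.
Step 13. [r3c4∈{6}] nothing but 6 survives at r3c4, so r3c4=6.
Step 14. [r5c4∈{5}] only 5 remains possible at r5c4. So r5c4=5.
Step 15. [r2c2∈{4}] nothing but 4 survives at r2c2. So r2c2=4.
Step 16. [r2c6∈{6}] r2c6 is down to just 6 ⇒ r2c6=6.
Step 17. [r5c1∈{4}] r5c1 has the single candidate 4, so r5c1=4.
Step 18. [r1c6∈{2}] only 2 remains possible at r1c6, so r1c6=2.
Step 19. [r4c4∈{4}] r4c4's peers cover all but 4. So r4c4=4.
Step 20. [r6c2∈{5}] nothing but 5 survives at r6c2 ⇒ r6c2=5.
Step 21. [r6c3∈{6}] r6c3 is down to just 6, so r6c3=6.
Step 22. [r1c3∈{3}] r1c3 has the single candidate 3 ⇒ r1c3=3.

Answer: 5 6 3 1 4 2 / 2 4 1 3 5 6 / 3 1 4 6 2 5 / 6 2 5 4 1 3 / 4 3 2 5 6 1 / 1 5 6 2 3 4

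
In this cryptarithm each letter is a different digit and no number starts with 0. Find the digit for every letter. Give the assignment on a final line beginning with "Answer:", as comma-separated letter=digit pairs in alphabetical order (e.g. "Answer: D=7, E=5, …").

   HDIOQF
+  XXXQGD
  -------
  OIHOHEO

Step 1. [col 1: F + D ≡ O (mod 10)] O=1 is one option consistent with column 1 (F + D ≡ O (mod 10), carry-in 0) — take it, so O=1.
Step 2. [col 1: F + D ≡ O (mod 10)] column 1 (F + D ≡ O (mod 10), carry-in 0) doesn't pin F yet; pick F=6 and continue. So F=6.
Step 3. [col 1: F + D ≡ O (mod 10)] from column 1 (F=6, O=1, carry-in 0, digits 1,6 already taken and all letters distinct): D must equal 5 ⇒ D=5.
Step 4. [col 2: Q + G ≡ E (mod 10)] several values work for E in column 2 (Q + G ≡ E (mod 10), carry-in 1); try E=0. So E=0.
Step 5. [col 2: Q + G ≡ E (mod 10)] no forcing yet in column 2 (carry-in 1); G=7 is free and consistent — try it ⇒ G=7.
Step 6. [col 2: Q + G ≡ E (mod 10)] column 2 reads Q+G+carry(1)=E with G=7, E=0; with digits 0,1,5,6,7 already taken and all letters distinct, the only value for Q is 2 ⇒ Q=2.
Step 7. [col 3: O + Q ≡ H (mod 10)] column 3 reads O+Q+carry(1)=H with O=1, Q=2; with digits 0,1,2,5,6,7 already taken and all letters distinct, the only value for H is 4 ⇒ H=4.
Step 8. [col 4: I + X ≡ O (mod 10)] X=8 is one option consistent with column 4 (I + X ≡ O (mod 10), carry-in 0) — take it ⇒ X=8.
Step 9. [col 4: I + X ≡ O (mod 10)] column 4: given X=8, O=1, carry-in 0, and digits 0,1,2,4,5,6,7,8 already taken and all letters distinct, I+X≡O (mod 10) forces I=3. So I=3.

Answer: D=5, E=0, F=6, G=7, H=4, I=3, O=1, Q=2, X=8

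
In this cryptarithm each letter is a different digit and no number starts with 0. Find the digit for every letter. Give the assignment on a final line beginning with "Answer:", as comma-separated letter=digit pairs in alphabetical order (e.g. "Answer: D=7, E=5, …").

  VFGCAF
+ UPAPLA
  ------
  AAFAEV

Step 1. [col 1: F + A ≡ V (mod 10)] F=8 is one option consistent with column 1 (F + A ≡ V (mod 10), carry-in 0) — take it. So F=8.
Step 2. [col 1: F + A ≡ V (mod 10)] column 1 (F + A ≡ V (mod 10), carry-in 0) doesn't pin V yet; pick V=2 and continue. So V=2.
Step 3. [col 1: F + A ≡ V (mod 10)] from column 1 (F=8, V=2, carry-in 0, digits 2,8 already taken and all letters distinct): A must equal 4. So A=4.
Step 4. [col 2: A + L ≡ E (mod 10)] no forcing yet in column 2 (carry-in 1); L=5 is free and consistent — try it. So L=5.
Step 5. [col 2: A + L ≡ E (mod 10)] from column 2 (A=4, L=5, carry-in 1, digits 2,4,5,8 already taken and all letters distinct): E must equal 0 ⇒ E=0.
Step 6. [col 3: C + P ≡ A (mod 10)] no forcing yet in column 3 (carry-in 1); P=6 is free and consistent — try it. So P=6.
Step 7. [col 3: C + P ≡ A (mod 10)] in column 3 we have C+P≡A with carry-in 1; given P=6, A=4 and digits 0,2,4,5,6,8 already taken and all letters distinct, that pins C to 7, so C=7.
Step 8. [col 4: G + A ≡ F (mod 10)] column 4 reads G+A+carry(1)=F with A=4, F=8; with digits 0,2,4,5,6,7,8 already taken and all letters distinct, the only value for G is 3. So G=3.
Step 9. [col 6: V + U ≡ A (mod 10)] in column 6 we have V+U≡A with carry-in 1; given V=2, A=4 and digits 0,2,3,4,5,6,7,8 already taken and all letters distinct, that pins U to 1. So U=1.

Answer: A=4, C=7, E=0, F=8, G=3, L=5, P=6, U=1, V=2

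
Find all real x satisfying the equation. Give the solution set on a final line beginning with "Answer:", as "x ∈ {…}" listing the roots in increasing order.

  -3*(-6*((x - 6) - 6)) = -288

Step 1. [-3*(-6*((x - 6) - 6)) = -288] divide by the outer -3, so div: -6*((x - 6) - 6) = 96.
Step 2. [-6*((x - 6) - 6) = 96] -6 out front; divide by -6. So div: (x - 6) - 6 = -16.
Step 3. [(x - 6) - 6 = -16] the outer -6 inverts by adding 6. So sub: x - 6 = -10.
Step 4. [x - 6 = -10] peel the -6: add 6 from each side. So sub: x = -4.

Answer: x ∈ {-4}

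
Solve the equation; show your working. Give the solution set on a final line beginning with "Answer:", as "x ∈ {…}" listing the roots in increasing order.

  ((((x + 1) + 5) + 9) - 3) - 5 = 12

Step 1. [((((x + 1) + 5) + 9) - 3) - 5 = 12] add 5: x sits inside (… - 5), so sub: (((x + 1) + 5) + 9) - 3 = 17.
Step 2. [(((x + 1) + 5) + 9) - 3 = 17] peel the -3: add 3 from each side, so sub: ((x + 1) + 5) + 9 = 20.
Step 3. [((x + 1) + 5) + 9 = 20] the outer +9 inverts by subtracting 9. So sub: (x + 1) + 5 = 11.
Step 4. [(x + 1) + 5 = 11] peel the +5: subtract 5 from each side. So sub: x + 1 = 6.
Step 5. [x + 1 = 6] the outer +1 inverts by subtracting 1. So sub: x = 5.

Answer: x ∈ {5}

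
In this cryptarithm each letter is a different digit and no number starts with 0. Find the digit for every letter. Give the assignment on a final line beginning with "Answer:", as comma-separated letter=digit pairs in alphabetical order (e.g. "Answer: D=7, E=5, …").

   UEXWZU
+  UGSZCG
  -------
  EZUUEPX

Step 1. [col 1: U + G ≡ X (mod 10)] X=5 is one option consistent with column 1 (U + G ≡ X (mod 10), carry-in 0) — take it, so X=5.
Step 2. [col 1: U + G ≡ X (mod 10)] no forcing yet in column 1 (carry-in 0); G=7 is free and consistent — try it, so G=7.
Step 3. [E] the sum has 7 digits but both addends have 6; that extra leading digit E is the final carry, namely 1, so E=1.
Step 4. [col 1: U + G ≡ X (mod 10)] in column 1 we have U+G≡X with carry-in 0; given G=7, X=5 and digits 1,5,7 already taken and all letters distinct, that pins U to 8 ⇒ U=8.
Step 5. [col 2: Z + C ≡ P (mod 10)] no forcing yet in column 2 (carry-in 1); P=0 is free and consistent — try it, so P=0.
Step 6. [col 2: Z + C ≡ P (mod 10)] column 2 (Z + C ≡ P (mod 10), carry-in 1) doesn't pin C yet; pick C=3 and continue ⇒ C=3.
Step 7. [col 2: Z + C ≡ P (mod 10)] from column 2 (C=3, P=0, carry-in 1, digits 0,1,3,5,7,8 already taken and all letters distinct): Z must equal 6 ⇒ Z=6.
Step 8. [col 3: W + Z ≡ E (mod 10)] from column 3 (Z=6, E=1, carry-in 1, digits 0,1,3,5,6,7,8 already taken and all letters distinct): W must equal 4 ⇒ W=4.
Step 9. [col 4: X + S ≡ U (mod 10)] column 4: given X=5, U=8, carry-in 1, and digits 0,1,3,4,5,6,7,8 already taken and all letters distinct, X+S≡U (mod 10) forces S=2, so S=2.

Answer: C=3, E=1, G=7, P=0, S=2, U=8, W=4, X=5, Z=6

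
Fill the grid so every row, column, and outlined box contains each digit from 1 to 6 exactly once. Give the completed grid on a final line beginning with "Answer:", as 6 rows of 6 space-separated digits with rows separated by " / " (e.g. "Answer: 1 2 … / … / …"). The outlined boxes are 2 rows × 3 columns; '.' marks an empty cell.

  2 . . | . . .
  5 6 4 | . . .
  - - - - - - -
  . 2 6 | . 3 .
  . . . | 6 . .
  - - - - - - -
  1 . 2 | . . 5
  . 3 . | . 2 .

Step 1. [r2c5∈{1}] r2c5 is down to just 1 ⇒ r2c5=1.
Step 2. [r3c1∈{4}] r3c1's peers cover all but 4. So r3c1=4.
Step 3. [r1c3∈{1,3}] across box 1, 3 lands solely at r1c3. So r1c3=3.
Step 4. [r4c2∈{1,5}] col 2 places 5 nowhere but r4c2 ⇒ r4c2=5.
Step 5. [r4c5∈{4}] r4c5's peers cover all but 4, so r4c5=4.
Step 6. [r3c6∈{1}] nothing but 1 survives at r3c6, so r3c6=1.
Step 7. [r1c5∈{5,6}] 5 has one home in col 5: r1c5 ⇒ r1c5=5.
Step 8. [r1c4∈{4}] nothing but 4 survives at r1c4, so r1c4=4.
Step 9. [r2c4∈{2,3}] 2 has one home in col 4: r2c4 ⇒ r2c4=2.
Step 10. [r1c6∈{6}] r1c6 is down to just 6. So r1c6=6.
Step 11. [r4c1∈{3}] only 3 remains possible at r4c1 ⇒ r4c1=3.
Step 12. [r6c4∈{1}] only 1 remains possible at r6c4, so r6c4=1.
Step 13. [r4c3∈{1}] nothing but 1 survives at r4c3, so r4c3=1.
Step 14. [r4c6∈{2}] r4c6's peers cover all but 2, so r4c6=2.
Step 15. [r1c2∈{1}] only 1 remains possible at r1c2, so r1c2=1.
Step 16. [r5c4∈{3}] r5c4 has the single candidate 3, so r5c4=3.
Step 17. [r2c6∈{3}] only 3 remains possible at r2c6. So r2c6=3.
Step 18. [r5c2∈{4}] r5c2 is down to just 4, so r5c2=4.
Step 19. [r6c1∈{6}] nothing but 6 survives at r6c1, so r6c1=6.
Step 20. [r6c6∈{4}] nothing but 4 survives at r6c6. So r6c6=4.
Step 21. [r3c4∈{5}] r3c4's peers cover all but 5 ⇒ r3c4=5.
Step 22. [r6c3∈{5}] only 5 remains possible at r6c3 ⇒ r6c3=5.
Step 23. [r5c5∈{6}] r5c5's peers cover all but 6 ⇒ r5c5=6.

Answer: 2 1 3 4 5 6 / 5 6 4 2 1 3 / 4 2 6 5 3 1 / 3 5 1 6 4 2 / 1 4 2 3 6 5 / 6 3 5 1 2 4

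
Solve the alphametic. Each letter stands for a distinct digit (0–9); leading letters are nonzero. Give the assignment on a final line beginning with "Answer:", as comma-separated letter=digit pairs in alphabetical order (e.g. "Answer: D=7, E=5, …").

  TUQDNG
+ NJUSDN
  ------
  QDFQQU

Step 1. [col 1: G + N ≡ U (mod 10)] several values work for U in column 1 (G + N ≡ U (mod 10), carry-in 0); try U=2, so U=2.
Step 2. [col 1: G + N ≡ U (mod 10)] column 1 (G + N ≡ U (mod 10), carry-in 0) doesn't pin G yet; pick G=7 and continue. So G=7.
Step 3. [col 1: G + N ≡ U (mod 10)] from column 1 (G=7, U=2, carry-in 0, digits 2,7 already taken and all letters distinct): N must equal 5 ⇒ N=5.
Step 4. [col 2: N + D ≡ Q (mod 10)] column 2 (N + D ≡ Q (mod 10), carry-in 1) doesn't pin D yet; pick D=3 and continue, so D=3.
Step 5. [col 2: N + D ≡ Q (mod 10)] column 2: given N=5, D=3, carry-in 1, and digits 2,3,5,7 already taken and all letters distinct, N+D≡Q (mod 10) forces Q=9 ⇒ Q=9.
Step 6. [col 3: D + S ≡ Q (mod 10)] from column 3 (D=3, Q=9, carry-in 0, digits 2,3,5,7,9 already taken and all letters distinct): S must equal 6. So S=6.
Step 7. [col 4: Q + U ≡ F (mod 10)] column 4: given Q=9, U=2, carry-in 0, and digits 2,3,5,6,7,9 already taken and all letters distinct, Q+U≡F (mod 10) forces F=1. So F=1.
Step 8. [col 5: U + J ≡ D (mod 10)] from column 5 (U=2, D=3, carry-in 1, digits 1,2,3,5,6,7,9 already taken and all letters distinct): J must equal 0, so J=0.
Step 9. [col 6: T + N ≡ Q (mod 10)] column 6 reads T+N+carry(0)=Q with N=5, Q=9; with digits 0,1,2,3,5,6,7,9 already taken and all letters distinct, the only value for T is 4 ⇒ T=4.

Answer: D=3, F=1, G=7, J=0, N=5, Q=9, S=6, T=4, U=2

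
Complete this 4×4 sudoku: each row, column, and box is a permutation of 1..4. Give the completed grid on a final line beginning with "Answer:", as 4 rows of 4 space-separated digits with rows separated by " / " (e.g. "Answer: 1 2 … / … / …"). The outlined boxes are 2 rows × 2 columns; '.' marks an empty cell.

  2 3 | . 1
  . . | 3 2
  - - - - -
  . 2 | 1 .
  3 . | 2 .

Step 1. [r3c1∈{4}] r3c1 is down to just 4 ⇒ r3c1=4.
Step 2. [r2c1∈{1}] r2c1 is down to just 1. So r2c1=1.
Step 3. [r4c2∈{1}] r4c2's peers cover all but 1 ⇒ r4c2=1.
Step 4. [r2c2∈{4}] r2c2 is down to just 4. So r2c2=4.
Step 5. [r1c3∈{4}] nothing but 4 survives at r1c3 ⇒ r1c3=4.
Step 6. [r4c4∈{4}] r4c4 has the single candidate 4, so r4c4=4.
Step 7. [r3c4∈{3}] nothing but 3 survives at r3c4, so r3c4=3.

Answer: 2 3 4 1 / 1 4 3 2 / 4 2 1 3 / 3 1 2 4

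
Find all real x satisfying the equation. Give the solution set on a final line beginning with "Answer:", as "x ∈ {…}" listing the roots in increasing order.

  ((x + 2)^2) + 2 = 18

Step 1. [((x + 2)^2) + 2 = 18] peel the +2: subtract 2 from each side, so sub: (x + 2)^2 = 16.
Step 2. [(x + 2)^2 = 16] √ both sides: 16 ≥ 0 gives two branches ⇒ sqrt: x + 2 = 4 or -4.
Step 3. [x + 2 = 4 or -4] +2 is outermost — subtract 2 both sides ⇒ sub: x = 2 or -6.

Answer: x ∈ {-6, 2}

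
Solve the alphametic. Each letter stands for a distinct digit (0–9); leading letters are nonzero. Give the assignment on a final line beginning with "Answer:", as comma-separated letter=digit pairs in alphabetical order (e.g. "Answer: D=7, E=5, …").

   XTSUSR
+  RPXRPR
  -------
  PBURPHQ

Step 1. [col 1: R + R ≡ Q (mod 10)] no forcing yet in column 1 (carry-in 0); Q=2 is free and consistent — try it. So Q=2.
Step 2. [col 1: R + R ≡ Q (mod 10)] column 1 (R + R ≡ Q (mod 10), carry-in 0) doesn't pin R yet; pick R=6 and continue, so R=6.
Step 3. [col 2: S + P ≡ H (mod 10)] P=1 is one option consistent with column 2 (S + P ≡ H (mod 10), carry-in 1) — take it ⇒ P=1.
Step 4. [col 2: S + P ≡ H (mod 10)] several values work for S in column 2 (S + P ≡ H (mod 10), carry-in 1); try S=7, so S=7.
Step 5. [col 2: S + P ≡ H (mod 10)] column 2 reads S+P+carry(1)=H with S=7, P=1; with digits 1,2,6,7 already taken and all letters distinct, the only value for H is 9, so H=9.
Step 6. [col 3: U + R ≡ P (mod 10)] from column 3 (R=6, P=1, carry-in 0, digits 1,2,6,7,9 already taken and all letters distinct): U must equal 5. So U=5.
Step 7. [col 4: S + X ≡ R (mod 10)] column 4 reads S+X+carry(1)=R with S=7, R=6; with digits 1,2,5,6,7,9 already taken and all letters distinct, the only value for X is 8 ⇒ X=8.
Step 8. [col 5: T + P ≡ U (mod 10)] column 5 reads T+P+carry(1)=U with P=1, U=5; with digits 1,2,5,6,7,8,9 already taken and all letters distinct, the only value for T is 3 ⇒ T=3.
Step 9. [col 6: X + R ≡ B (mod 10)] in column 6 we have X+R≡B with carry-in 0; given X=8, R=6 and digits 1,2,3,5,6,7,8,9 already taken and all letters distinct, that pins B to 4 ⇒ B=4.

Answer: B=4, H=9, P=1, Q=2, R=6, S=7, T=3, U=5, X=8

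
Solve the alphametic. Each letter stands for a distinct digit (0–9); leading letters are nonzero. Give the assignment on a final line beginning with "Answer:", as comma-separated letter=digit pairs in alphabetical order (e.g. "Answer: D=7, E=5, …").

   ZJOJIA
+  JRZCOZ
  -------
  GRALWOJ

Step 1. [col 1: A + Z ≡ J (mod 10)] several values work for Z in column 1 (A + Z ≡ J (mod 10), carry-in 0); try Z=5. So Z=5.
Step 2. [col 1: A + Z ≡ J (mod 10)] several values work for A in column 1 (A + Z ≡ J (mod 10), carry-in 0); try A=3, so A=3.
Step 3. [G] G is the leading digit of a 7-digit sum of two 6-digit numbers; the final carry is exactly 1 ⇒ G=1.
Step 4. [col 1: A + Z ≡ J (mod 10)] column 1: given A=3, Z=5, carry-in 0, and digits 1,3,5 already taken and all letters distinct, A+Z≡J (mod 10) forces J=8, so J=8.
Step 5. [col 2: I + O ≡ O (mod 10)] column 2: given nothing yet, carry-in 0, and digits 1,3,5,8 already taken and all letters distinct, I+O≡O (mod 10) forces I=0, so I=0.
Step 6. [col 2: I + O ≡ O (mod 10)] O=6 is one option consistent with column 2 (I + O ≡ O (mod 10), carry-in 0) — take it ⇒ O=6.
Step 7. [col 3: J + C ≡ W (mod 10)] column 3 (J + C ≡ W (mod 10), carry-in 0) doesn't pin C yet; pick C=9 and continue ⇒ C=9.
Step 8. [col 3: J + C ≡ W (mod 10)] column 3: given J=8, C=9, carry-in 0, and digits 0,1,3,5,6,8,9 already taken and all letters distinct, J+C≡W (mod 10) forces W=7. So W=7.
Step 9. [col 4: O + Z ≡ L (mod 10)] from column 4 (O=6, Z=5, carry-in 1, digits 0,1,3,5,6,7,8,9 already taken and all letters distinct): L must equal 2, so L=2.
Step 10. [col 5: J + R ≡ A (mod 10)] in column 5 we have J+R≡A with carry-in 1; given J=8, A=3 and digits 0,1,2,3,5,6,7,8,9 already taken and all letters distinct, that pins R to 4, so R=4.

Answer: A=3, C=9, G=1, I=0, J=8, L=2, O=6, R=4, W=7, Z=5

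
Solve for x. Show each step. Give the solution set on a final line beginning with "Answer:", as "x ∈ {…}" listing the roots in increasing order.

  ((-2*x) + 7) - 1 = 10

Step 1. [((-2*x) + 7) - 1 = 10] add 1: x sits inside (… - 1). So sub: (-2*x) + 7 = 11.
Step 2. [(-2*x) + 7 = 11] +7 is outermost — subtract 7 both sides, so sub: -2*x = 4.
Step 3. [-2*x = 4] -2·(inner) — divide through by -2 ⇒ div: x = -2.

Answer: x ∈ {-2}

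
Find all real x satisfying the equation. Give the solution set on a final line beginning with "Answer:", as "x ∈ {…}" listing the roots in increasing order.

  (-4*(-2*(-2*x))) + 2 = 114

Step 1. [(-4*(-2*(-2*x))) + 2 = 114] peel the +2: subtract 2 from each side ⇒ sub: -4*(-2*(-2*x)) = 112.
Step 2. [-4*(-2*(-2*x)) = 112] leading coefficient -4: divide by -4 ⇒ div: -2*(-2*x) = -28.
Step 3. [-2*(-2*x) = -28] -2·(inner) — divide through by -2 ⇒ div: -2*x = 14.
Step 4. [-2*x = 14] leading coefficient -2: divide by -2 ⇒ div: x = -7.

Answer: x ∈ {-7}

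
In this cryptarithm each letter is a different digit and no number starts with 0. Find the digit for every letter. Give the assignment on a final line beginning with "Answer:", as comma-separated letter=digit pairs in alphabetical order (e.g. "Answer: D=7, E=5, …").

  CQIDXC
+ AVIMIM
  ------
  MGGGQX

Step 1. [col 1: C + M ≡ X (mod 10)] no forcing yet in column 1 (carry-in 0); C=7 is free and consistent — try it, so C=7.
Step 2. [col 1: C + M ≡ X (mod 10)] X=5 is one option consistent with column 1 (C + M ≡ X (mod 10), carry-in 0) — take it ⇒ X=5.
Step 3. [col 1: C + M ≡ X (mod 10)] column 1: given C=7, X=5, carry-in 0, and digits 5,7 already taken and all letters distinct, C+M≡X (mod 10) forces M=8 ⇒ M=8.
Step 4. [col 2: X + I ≡ Q (mod 10)] several values work for I in column 2 (X + I ≡ Q (mod 10), carry-in 1); try I=6, so I=6.
Step 5. [col 2: X + I ≡ Q (mod 10)] from column 2 (X=5, I=6, carry-in 1, digits 5,6,7,8 already taken and all letters distinct): Q must equal 2 ⇒ Q=2.
Step 6. [col 3: D + M ≡ G (mod 10)] no forcing yet in column 3 (carry-in 1); G=3 is free and consistent — try it ⇒ G=3.
Step 7. [col 3: D + M ≡ G (mod 10)] column 3: given M=8, G=3, carry-in 1, and digits 2,3,5,6,7,8 already taken and all letters distinct, D+M≡G (mod 10) forces D=4, so D=4.
Step 8. [col 5: Q + V ≡ G (mod 10)] from column 5 (Q=2, G=3, carry-in 1, digits 2,3,4,5,6,7,8 already taken and all letters distinct): V must equal 0, so V=0.
Step 9. [col 6: C + A ≡ M (mod 10)] from column 6 (C=7, M=8, carry-in 0, digits 0,2,3,4,5,6,7,8 already taken and all letters distinct): A must equal 1 ⇒ A=1.

Answer: A=1, C=7, D=4, G=3, I=6, M=8, Q=2, V=0, X=5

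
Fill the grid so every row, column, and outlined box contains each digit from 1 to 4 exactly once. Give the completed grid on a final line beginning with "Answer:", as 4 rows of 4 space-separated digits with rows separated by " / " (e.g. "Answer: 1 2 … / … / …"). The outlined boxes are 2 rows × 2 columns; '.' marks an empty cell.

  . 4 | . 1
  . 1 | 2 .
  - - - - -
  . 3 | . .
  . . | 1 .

Step 1. [r1c1∈{2,3}] row 1 places 2 nowhere but r1c1 ⇒ r1c1=2.
Step 2. [r3c3∈{4}] r3c3's peers cover all but 4 ⇒ r3c3=4.
Step 3. [r4c4∈{2,3}] in row 4, 3 fits only at r4c4. So r4c4=3.
Step 4. [r3c1∈{1}] only 1 remains possible at r3c1, so r3c1=1.
Step 5. [r2c4∈{4}] r2c4's peers cover all but 4. So r2c4=4.
Step 6. [r4c2∈{2}] r4c2's peers cover all but 2. So r4c2=2.
Step 7. [r4c1∈{4}] r4c1 has the single candidate 4, so r4c1=4.
Step 8. [r3c4∈{2}] only 2 remains possible at r3c4. So r3c4=2.
Step 9. [r2c1∈{3}] nothing but 3 survives at r2c1 ⇒ r2c1=3.
Step 10. [r1c3∈{3}] r1c3 has the single candidate 3, so r1c3=3.

Answer: 2 4 3 1 / 3 1 2 4 / 1 3 4 2 / 4 2 1 3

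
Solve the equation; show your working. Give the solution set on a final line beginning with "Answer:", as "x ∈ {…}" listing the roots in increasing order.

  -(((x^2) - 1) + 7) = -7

Step 1. [-(((x^2) - 1) + 7) = -7] leading − — multiply by −1. So neg: ((x^2) - 1) + 7 = 7.
Step 2. [((x^2) - 1) + 7 = 7] +7 is outermost — subtract 7 both sides, so sub: (x^2) - 1 = 0.
Step 3. [(x^2) - 1 = 0] 1 comes off first (add 1), so sub: x^2 = 1.
Step 4. [x^2 = 1] √ both sides: 1 ≥ 0 gives two branches, so sqrt: x = 1 or -1.

Answer: x ∈ {-1, 1}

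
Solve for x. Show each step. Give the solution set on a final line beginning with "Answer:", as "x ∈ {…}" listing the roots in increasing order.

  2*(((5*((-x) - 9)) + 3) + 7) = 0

Step 1. [2*(((5*((-x) - 9)) + 3) + 7) = 0] 2·(inner) — divide through by 2. So div: ((5*((-x) - 9)) + 3) + 7 = 0.
Step 2. [((5*((-x) - 9)) + 3) + 7 = 0] the outer +7 inverts by subtracting 7. So sub: (5*((-x) - 9)) + 3 = -7.
Step 3. [(5*((-x) - 9)) + 3 = -7] the outer +3 inverts by subtracting 3 ⇒ sub: 5*((-x) - 9) = -10.
Step 4. [5*((-x) - 9) = -10] 5 out front; divide by 5. So div: (-x) - 9 = -2.
Step 5. [(-x) - 9 = -2] peel the -9: add 9 from each side, so sub: -x = 7.
Step 6. [-x = 7] leading − — multiply by −1. So neg: x = -7.

Answer: x ∈ {-7}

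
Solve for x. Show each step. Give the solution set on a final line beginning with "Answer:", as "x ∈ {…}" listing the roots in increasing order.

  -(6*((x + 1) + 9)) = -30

Step 1. [-(6*((x + 1) + 9)) = -30] flip signs both sides, so neg: 6*((x + 1) + 9) = 30.
Step 2. [6*((x + 1) + 9) = 30] divide by the outer 6. So div: (x + 1) + 9 = 5.
Step 3. [(x + 1) + 9 = 5] the outer +9 inverts by subtracting 9. So sub: x + 1 = -4.
Step 4. [x + 1 = -4] peel the +1: subtract 1 from each side, so sub: x = -5.

Answer: x ∈ {-5}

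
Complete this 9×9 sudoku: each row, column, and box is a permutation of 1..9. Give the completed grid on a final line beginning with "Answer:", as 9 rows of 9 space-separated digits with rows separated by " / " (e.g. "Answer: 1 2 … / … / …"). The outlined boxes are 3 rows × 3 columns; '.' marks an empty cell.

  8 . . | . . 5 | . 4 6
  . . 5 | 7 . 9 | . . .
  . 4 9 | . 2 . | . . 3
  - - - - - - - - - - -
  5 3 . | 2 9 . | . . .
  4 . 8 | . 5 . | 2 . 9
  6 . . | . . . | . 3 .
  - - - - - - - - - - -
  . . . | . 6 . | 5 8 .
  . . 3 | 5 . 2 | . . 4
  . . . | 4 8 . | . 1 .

Step 1. [r8c8∈{6,7,9}] col 8 places 9 nowhere but r8c8 ⇒ r8c8=9.
Step 2. [r6c2∈{1,2,7,9}] row 6 places 9 nowhere but r6c2. So r6c2=9.
Step 3. [r6c3∈{1,2,7}] r6c3 is the only open cell in row 6 admitting 2. So r6c3=2.
Step 4. [r1c2∈{1,2,7}] across row 1, 2 lands solely at r1c2, so r1c2=2.
Step 5. [r9c3∈{6,7}] 6 has one home in col 3: r9c3 ⇒ r9c3=6.
Step 6. [r2c5∈{1,3,4}] 4 has one home in row 2: r2c5. So r2c5=4.
Step 7. [r9c1∈{2,7,9}] across row 9, 9 lands solely at r9c1. So r9c1=9.
Step 8. [r9c9∈{2,7}] 2 has one home in row 9: r9c9 ⇒ r9c9=2.
Step 9. [r7c9∈{7}] r7c9 has the single candidate 7 ⇒ r7c9=7.
Step 10. [r7c2∈{1}] r7c2 is down to just 1 ⇒ r7c2=1.
Step 11. [r5c2∈{7}] nothing but 7 survives at r5c2. So r5c2=7.
Step 12. [r4c3∈{1}] nothing but 1 survives at r4c3, so r4c3=1.
Step 13. [r4c9∈{8}] only 8 remains possible at r4c9 ⇒ r4c9=8.
Step 14. [r2c9∈{1}] only 1 remains possible at r2c9 ⇒ r2c9=1.
Step 15. [r6c7∈{1,4,7}] across col 7, 1 lands solely at r6c7. So r6c7=1.
Step 16. [r5c8∈{6}] only 6 remains possible at r5c8, so r5c8=6.
Step 17. [r9c6∈{3,7}] 7 has one home in row 9: r9c6 ⇒ r9c6=7.
Step 18. [r3c1∈{1,7}] r3c1 is the only open cell in col 1 admitting 1. So r3c1=1.
Step 19. [r5c6∈{1,3}] 1 has one home in col 6: r5c6. So r5c6=1.
Step 20. [r4c7∈{4,7}] r4c7 is the only open cell in col 7 admitting 4. So r4c7=4.
Step 21. [r1c5∈{1,3}] in col 5, 3 fits only at r1c5. So r1c5=3.
Step 22. [r6c4∈{8}] r6c4 has the single candidate 8 ⇒ r6c4=8.
Step 23. [r3c6∈{6,8}] 8 has one home in col 6: r3c6. So r3c6=8.
Step 24. [r3c7∈{7}] r3c7's peers cover all but 7, so r3c7=7.
Step 25. [r7c4∈{3,9}] across row 7, 9 lands solely at r7c4 ⇒ r7c4=9.
Step 26. [r1c7∈{9}] r1c7 has the single candidate 9 ⇒ r1c7=9.
Step 27. [r2c1∈{3}] r2c1 is down to just 3 ⇒ r2c1=3.
Step 28. [r7c6∈{3}] nothing but 3 survives at r7c6, so r7c6=3.
Step 29. [r4c8∈{7}] r4c8's peers cover all but 7. So r4c8=7.
Step 30. [r2c7∈{8}] only 8 remains possible at r2c7, so r2c7=8.
Step 31. [r4c6∈{6}] nothing but 6 survives at r4c6 ⇒ r4c6=6.
Step 32. [r7c3∈{4}] nothing but 4 survives at r7c3 ⇒ r7c3=4.
Step 33. [r2c8∈{2}] r2c8 has the single candidate 2, so r2c8=2.
Step 34. [r1c3∈{7}] r1c3's peers cover all but 7. So r1c3=7.
Step 35. [r8c1∈{7}] only 7 remains possible at r8c1 ⇒ r8c1=7.
Step 36. [r8c2∈{8}] r8c2 is down to just 8, so r8c2=8.
Step 37. [r7c1∈{2}] nothing but 2 survives at r7c1. So r7c1=2.
Step 38. [r6c6∈{4}] only 4 remains possible at r6c6 ⇒ r6c6=4.
Step 39. [r6c5∈{7}] only 7 remains possible at r6c5 ⇒ r6c5=7.
Step 40. [r2c2∈{6}] r2c2 is down to just 6. So r2c2=6.
Step 41. [r8c7∈{6}] r8c7 is down to just 6, so r8c7=6.
Step 42. [r3c8∈{5}] r3c8's peers cover all but 5, so r3c8=5.
Step 43. [r6c9∈{5}] nothing but 5 survives at r6c9. So r6c9=5.
Step 44. [r9c7∈{3}] nothing but 3 survives at r9c7. So r9c7=3.
Step 45. [r3c4∈{6}] only 6 remains possible at r3c4. So r3c4=6.
Step 46. [r8c5∈{1}] only 1 remains possible at r8c5, so r8c5=1.
Step 47. [r9c2∈{5}] nothing but 5 survives at r9c2. So r9c2=5.
Step 48. [r5c4∈{3}] r5c4 has the single candidate 3. So r5c4=3.
Step 49. [r1c4∈{1}] only 1 remains possible at r1c4, so r1c4=1.

Answer: 8 2 7 1 3 5 9 4 6 / 3 6 5 7 4 9 8 2 1 / 1 4 9 6 2 8 7 5 3 / 5 3 1 2 9 6 4 7 8 / 4 7 8 3 5 1 2 6 9 / 6 9 2 8 7 4 1 3 5 / 2 1 4 9 6 3 5 8 7 / 7 8 3 5 1 2 6 9 4 / 9 5 6 4 8 7 3 1 2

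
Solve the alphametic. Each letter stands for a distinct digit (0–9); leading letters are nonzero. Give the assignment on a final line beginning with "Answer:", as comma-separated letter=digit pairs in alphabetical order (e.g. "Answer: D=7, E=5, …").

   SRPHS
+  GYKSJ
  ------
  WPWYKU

Step 1. [col 1: S + J ≡ U (mod 10)] column 1 (S + J ≡ U (mod 10), carry-in 0) doesn't pin J yet; pick J=5 and continue ⇒ J=5.
Step 2. [col 1: S + J ≡ U (mod 10)] U=9 is one option consistent with column 1 (S + J ≡ U (mod 10), carry-in 0) — take it ⇒ U=9.
Step 3. [W] the sum has 6 digits but both addends have 5; that extra leading digit W is the final carry, namely 1. So W=1.
Step 4. [col 1: S + J ≡ U (mod 10)] column 1: given J=5, U=9, carry-in 0, and digits 1,5,9 already taken and all letters distinct, S+J≡U (mod 10) forces S=4 ⇒ S=4.
Step 5. [col 2: H + S ≡ K (mod 10)] H=6 is one option consistent with column 2 (H + S ≡ K (mod 10), carry-in 0) — take it, so H=6.
Step 6. [col 2: H + S ≡ K (mod 10)] in column 2 we have H+S≡K with carry-in 0; given H=6, S=4 and digits 1,4,5,6,9 already taken and all letters distinct, that pins K to 0 ⇒ K=0.
Step 7. [col 3: P + K ≡ Y (mod 10)] several values work for P in column 3 (P + K ≡ Y (mod 10), carry-in 1); try P=2. So P=2.
Step 8. [col 3: P + K ≡ Y (mod 10)] column 3: given P=2, K=0, carry-in 1, and digits 0,1,2,4,5,6,9 already taken and all letters distinct, P+K≡Y (mod 10) forces Y=3, so Y=3.
Step 9. [col 4: R + Y ≡ W (mod 10)] column 4: given Y=3, W=1, carry-in 0, and digits 0,1,2,3,4,5,6,9 already taken and all letters distinct, R+Y≡W (mod 10) forces R=8 ⇒ R=8.
Step 10. [col 5: S + G ≡ P (mod 10)] from column 5 (S=4, P=2, carry-in 1, digits 0,1,2,3,4,5,6,8,9 already taken and all letters distinct): G must equal 7, so G=7.

Answer: G=7, H=6, J=5, K=0, P=2, R=8, S=4, U=9, W=1, Y=3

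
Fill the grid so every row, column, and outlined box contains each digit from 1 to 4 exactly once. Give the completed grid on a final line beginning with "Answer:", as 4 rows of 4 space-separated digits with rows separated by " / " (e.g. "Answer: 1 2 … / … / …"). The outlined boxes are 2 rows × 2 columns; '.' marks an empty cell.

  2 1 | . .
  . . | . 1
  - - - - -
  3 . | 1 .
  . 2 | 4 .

Step 1. [r2c2∈{3,4}] r2c2 is the only open cell in col 2 admitting 3. So r2c2=3.
Step 2. [r1c4∈{3,4}] in row 1, 4 fits only at r1c4. So r1c4=4.
Step 3. [r4c4∈{3}] r4c4 is down to just 3. So r4c4=3.
Step 4. [r3c2∈{4}] nothing but 4 survives at r3c2, so r3c2=4.
Step 5. [r3c4∈{2}] r3c4 has the single candidate 2. So r3c4=2.
Step 6. [r2c1∈{4}] r2c1's peers cover all but 4. So r2c1=4.
Step 7. [r4c1∈{1}] r4c1 is down to just 1, so r4c1=1.
Step 8. [r1c3∈{3}] r1c3 is down to just 3, so r1c3=3.
Step 9. [r2c3∈{2}] only 2 remains possible at r2c3, so r2c3=2.

Answer: 2 1 3 4 / 4 3 2 1 / 3 4 1 2 / 1 2 4 3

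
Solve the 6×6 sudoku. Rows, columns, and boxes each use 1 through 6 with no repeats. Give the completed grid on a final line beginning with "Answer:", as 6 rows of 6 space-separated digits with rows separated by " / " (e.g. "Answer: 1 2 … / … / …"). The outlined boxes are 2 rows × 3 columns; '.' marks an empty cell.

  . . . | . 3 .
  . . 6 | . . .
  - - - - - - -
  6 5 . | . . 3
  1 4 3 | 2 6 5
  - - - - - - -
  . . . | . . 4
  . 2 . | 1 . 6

Step 1. [r6c5∈{5}] nothing but 5 survives at r6c5, so r6c5=5.
Step 2. [r1c2∈{1}] r1c2 has the single candidate 1. So r1c2=1.
Step 3. [r1c6∈{2}] nothing but 2 survives at r1c6, so r1c6=2.
Step 4. [r6c1∈{3,4}] in row 6, 3 fits only at r6c1, so r6c1=3.
Step 5. [r5c1∈{5}] r5c1's peers cover all but 5, so r5c1=5.
Step 6. [r1c1∈{4}] r1c1 is down to just 4 ⇒ r1c1=4.
Step 7. [r3c4∈{4}] r3c4 is down to just 4, so r3c4=4.
Step 8. [r1c4∈{5,6}] across row 1, 6 lands solely at r1c4, so r1c4=6.
Step 9. [r2c6∈{1}] r2c6's peers cover all but 1, so r2c6=1.
Step 10. [r5c2∈{6}] nothing but 6 survives at r5c2 ⇒ r5c2=6.
Step 11. [r2c5∈{4}] r2c5 has the single candidate 4, so r2c5=4.
Step 12. [r6c3∈{4}] only 4 remains possible at r6c3 ⇒ r6c3=4.
Step 13. [r5c4∈{3}] r5c4 has the single candidate 3. So r5c4=3.
Step 14. [r5c3∈{1}] only 1 remains possible at r5c3, so r5c3=1.
Step 15. [r5c5∈{2}] r5c5 is down to just 2. So r5c5=2.
Step 16. [r2c2∈{3}] r2c2's peers cover all but 3 ⇒ r2c2=3.
Step 17. [r2c4∈{5}] r2c4 has the single candidate 5. So r2c4=5.
Step 18. [r1c3∈{5}] r1c3 has the single candidate 5, so r1c3=5.
Step 19. [r3c5∈{1}] r3c5 has the single candidate 1. So r3c5=1.
Step 20. [r3c3∈{2}] r3c3 has the single candidate 2. So r3c3=2.
Step 21. [r2c1∈{2}] r2c1's peers cover all but 2, so r2c1=2.

Answer: 4 1 5 6 3 2 / 2 3 6 5 4 1 / 6 5 2 4 1 3 / 1 4 3 2 6 5 / 5 6 1 3 2 4 / 3 2 4 1 5 6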